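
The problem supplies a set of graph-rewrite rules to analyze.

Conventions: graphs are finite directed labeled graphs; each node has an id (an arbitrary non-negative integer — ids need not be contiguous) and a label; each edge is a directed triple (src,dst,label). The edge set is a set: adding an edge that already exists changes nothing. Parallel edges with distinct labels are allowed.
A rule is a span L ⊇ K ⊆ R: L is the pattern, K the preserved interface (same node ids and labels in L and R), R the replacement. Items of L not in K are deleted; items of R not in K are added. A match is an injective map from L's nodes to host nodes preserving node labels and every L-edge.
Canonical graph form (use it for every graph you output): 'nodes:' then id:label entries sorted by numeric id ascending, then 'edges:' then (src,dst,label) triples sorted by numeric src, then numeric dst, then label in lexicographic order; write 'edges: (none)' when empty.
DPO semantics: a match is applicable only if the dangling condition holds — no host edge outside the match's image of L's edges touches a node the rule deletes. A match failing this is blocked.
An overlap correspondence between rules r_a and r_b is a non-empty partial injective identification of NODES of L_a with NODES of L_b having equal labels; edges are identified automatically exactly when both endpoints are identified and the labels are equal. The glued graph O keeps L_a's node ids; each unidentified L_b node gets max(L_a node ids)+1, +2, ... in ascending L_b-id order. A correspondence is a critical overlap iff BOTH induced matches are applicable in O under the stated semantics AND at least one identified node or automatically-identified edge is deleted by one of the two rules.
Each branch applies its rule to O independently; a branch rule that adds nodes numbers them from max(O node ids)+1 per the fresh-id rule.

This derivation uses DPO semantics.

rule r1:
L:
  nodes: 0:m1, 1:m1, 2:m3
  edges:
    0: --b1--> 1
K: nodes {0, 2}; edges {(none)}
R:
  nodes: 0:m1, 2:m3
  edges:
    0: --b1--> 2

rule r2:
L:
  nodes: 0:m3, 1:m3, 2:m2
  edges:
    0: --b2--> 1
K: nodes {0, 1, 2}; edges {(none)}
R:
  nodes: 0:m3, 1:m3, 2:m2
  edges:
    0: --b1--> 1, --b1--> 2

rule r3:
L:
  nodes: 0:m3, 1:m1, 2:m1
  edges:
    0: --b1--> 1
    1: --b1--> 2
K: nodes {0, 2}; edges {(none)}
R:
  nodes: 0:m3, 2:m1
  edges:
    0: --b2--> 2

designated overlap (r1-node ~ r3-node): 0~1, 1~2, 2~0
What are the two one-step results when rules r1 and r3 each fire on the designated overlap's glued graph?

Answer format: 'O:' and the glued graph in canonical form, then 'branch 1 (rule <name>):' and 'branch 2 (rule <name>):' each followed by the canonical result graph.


O:
nodes: 0:m1, 1:m1, 2:m3
edges: (0,1,b1); (2,0,b1)
branch 1 (rule r1):
nodes: 0:m1, 2:m3
edges: (0,2,b1); (2,0,b1)
branch 2 (rule r3):
nodes: 1:m1, 2:m3
edges: (2,1,b2)


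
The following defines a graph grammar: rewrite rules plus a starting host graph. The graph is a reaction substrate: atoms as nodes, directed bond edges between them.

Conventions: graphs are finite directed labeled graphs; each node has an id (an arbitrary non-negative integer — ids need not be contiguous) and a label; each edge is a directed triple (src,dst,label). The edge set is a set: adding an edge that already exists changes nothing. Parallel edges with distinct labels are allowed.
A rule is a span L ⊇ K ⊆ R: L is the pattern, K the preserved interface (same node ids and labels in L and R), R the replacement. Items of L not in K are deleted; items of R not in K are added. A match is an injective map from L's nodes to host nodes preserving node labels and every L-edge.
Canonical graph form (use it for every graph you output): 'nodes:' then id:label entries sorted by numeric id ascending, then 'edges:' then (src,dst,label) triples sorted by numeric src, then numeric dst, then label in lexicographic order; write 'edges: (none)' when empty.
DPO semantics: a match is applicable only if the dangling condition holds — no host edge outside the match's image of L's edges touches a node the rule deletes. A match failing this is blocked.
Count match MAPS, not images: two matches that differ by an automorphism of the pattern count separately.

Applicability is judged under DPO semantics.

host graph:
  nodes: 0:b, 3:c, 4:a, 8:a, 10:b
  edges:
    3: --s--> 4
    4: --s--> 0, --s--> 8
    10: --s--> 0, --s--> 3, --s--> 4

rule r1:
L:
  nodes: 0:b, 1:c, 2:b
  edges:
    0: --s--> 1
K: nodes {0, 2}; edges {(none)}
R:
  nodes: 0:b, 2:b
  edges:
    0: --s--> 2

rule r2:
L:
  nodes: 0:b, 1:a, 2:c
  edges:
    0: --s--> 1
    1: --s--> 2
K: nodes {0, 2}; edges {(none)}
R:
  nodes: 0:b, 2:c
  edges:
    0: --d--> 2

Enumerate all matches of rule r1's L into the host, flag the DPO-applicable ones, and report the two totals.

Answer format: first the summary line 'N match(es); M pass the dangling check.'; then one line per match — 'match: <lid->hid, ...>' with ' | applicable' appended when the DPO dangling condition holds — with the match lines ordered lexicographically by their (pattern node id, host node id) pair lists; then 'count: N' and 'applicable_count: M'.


1 match(es); 0 pass the dangling check.
match: 0->10, 1->3, 2->0
count: 1
applicable_count: 0


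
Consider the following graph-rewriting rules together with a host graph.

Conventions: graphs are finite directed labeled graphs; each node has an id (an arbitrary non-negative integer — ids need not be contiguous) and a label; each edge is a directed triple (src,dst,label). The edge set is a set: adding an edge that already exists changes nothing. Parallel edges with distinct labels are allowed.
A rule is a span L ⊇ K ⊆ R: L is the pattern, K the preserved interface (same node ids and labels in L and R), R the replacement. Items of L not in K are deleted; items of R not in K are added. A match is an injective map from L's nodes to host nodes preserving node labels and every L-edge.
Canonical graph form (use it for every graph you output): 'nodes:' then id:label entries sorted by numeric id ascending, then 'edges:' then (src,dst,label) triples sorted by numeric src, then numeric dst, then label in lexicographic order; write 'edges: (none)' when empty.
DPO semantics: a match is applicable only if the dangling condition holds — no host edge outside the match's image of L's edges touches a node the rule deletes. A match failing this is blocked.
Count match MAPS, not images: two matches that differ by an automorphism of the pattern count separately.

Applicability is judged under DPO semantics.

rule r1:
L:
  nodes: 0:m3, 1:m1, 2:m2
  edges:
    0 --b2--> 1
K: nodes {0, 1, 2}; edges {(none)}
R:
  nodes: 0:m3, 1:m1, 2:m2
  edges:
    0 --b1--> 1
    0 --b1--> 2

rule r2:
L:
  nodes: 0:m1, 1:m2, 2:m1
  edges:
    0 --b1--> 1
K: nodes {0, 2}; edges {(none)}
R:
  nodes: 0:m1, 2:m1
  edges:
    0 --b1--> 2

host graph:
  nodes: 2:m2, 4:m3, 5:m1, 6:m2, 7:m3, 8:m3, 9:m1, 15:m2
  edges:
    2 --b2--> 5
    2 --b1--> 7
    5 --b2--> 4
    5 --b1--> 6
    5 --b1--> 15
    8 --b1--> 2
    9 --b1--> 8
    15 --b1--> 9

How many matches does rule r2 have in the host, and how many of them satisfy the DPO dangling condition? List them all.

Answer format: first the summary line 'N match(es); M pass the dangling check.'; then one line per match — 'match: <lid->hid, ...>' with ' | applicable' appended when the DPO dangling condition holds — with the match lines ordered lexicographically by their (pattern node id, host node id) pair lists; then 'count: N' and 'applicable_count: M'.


2 match(es); 1 pass the dangling check.
match: 0->5, 1->6, 2->9 | applicable
match: 0->5, 1->15, 2->9
count: 2
applicable_count: 1


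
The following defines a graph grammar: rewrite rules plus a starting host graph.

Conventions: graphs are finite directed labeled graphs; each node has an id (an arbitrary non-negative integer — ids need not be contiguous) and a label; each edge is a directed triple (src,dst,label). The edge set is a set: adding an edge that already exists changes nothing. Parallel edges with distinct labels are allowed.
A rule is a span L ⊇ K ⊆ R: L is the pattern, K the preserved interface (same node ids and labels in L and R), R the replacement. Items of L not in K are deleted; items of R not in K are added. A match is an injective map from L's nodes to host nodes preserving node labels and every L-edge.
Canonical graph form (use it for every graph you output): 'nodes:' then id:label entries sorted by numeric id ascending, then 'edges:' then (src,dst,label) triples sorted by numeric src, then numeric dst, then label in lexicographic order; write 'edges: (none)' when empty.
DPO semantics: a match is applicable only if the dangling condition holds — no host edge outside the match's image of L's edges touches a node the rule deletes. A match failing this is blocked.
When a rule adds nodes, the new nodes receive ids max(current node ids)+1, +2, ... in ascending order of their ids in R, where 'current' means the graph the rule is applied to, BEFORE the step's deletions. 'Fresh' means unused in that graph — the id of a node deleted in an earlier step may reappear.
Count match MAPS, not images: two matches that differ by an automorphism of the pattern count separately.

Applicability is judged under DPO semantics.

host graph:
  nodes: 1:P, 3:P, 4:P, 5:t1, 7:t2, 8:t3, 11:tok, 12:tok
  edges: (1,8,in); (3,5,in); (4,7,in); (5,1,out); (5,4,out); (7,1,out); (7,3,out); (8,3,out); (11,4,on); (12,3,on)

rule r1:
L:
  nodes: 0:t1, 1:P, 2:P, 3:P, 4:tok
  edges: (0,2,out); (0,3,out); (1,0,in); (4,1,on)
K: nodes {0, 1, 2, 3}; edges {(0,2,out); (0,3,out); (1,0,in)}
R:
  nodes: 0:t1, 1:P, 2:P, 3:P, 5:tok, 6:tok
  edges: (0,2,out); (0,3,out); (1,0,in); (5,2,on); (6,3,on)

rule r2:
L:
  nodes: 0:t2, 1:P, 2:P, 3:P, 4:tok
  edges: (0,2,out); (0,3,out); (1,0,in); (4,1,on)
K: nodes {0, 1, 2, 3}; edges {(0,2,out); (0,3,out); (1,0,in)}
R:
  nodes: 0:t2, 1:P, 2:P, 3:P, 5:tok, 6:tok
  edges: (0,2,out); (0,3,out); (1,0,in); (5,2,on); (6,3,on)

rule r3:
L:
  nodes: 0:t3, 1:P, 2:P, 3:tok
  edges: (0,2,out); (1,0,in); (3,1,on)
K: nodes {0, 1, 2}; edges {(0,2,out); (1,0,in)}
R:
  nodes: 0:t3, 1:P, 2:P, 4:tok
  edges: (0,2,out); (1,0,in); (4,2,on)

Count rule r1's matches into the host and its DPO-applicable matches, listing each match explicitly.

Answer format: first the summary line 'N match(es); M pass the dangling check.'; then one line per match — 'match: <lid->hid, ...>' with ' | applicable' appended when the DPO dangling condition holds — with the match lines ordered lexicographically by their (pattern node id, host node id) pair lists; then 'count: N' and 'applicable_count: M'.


2 match(es); 2 pass the dangling check.
match: 0->5, 1->3, 2->1, 3->4, 4->12 | applicable
match: 0->5, 1->3, 2->4, 3->1, 4->12 | applicable
count: 2
applicable_count: 2


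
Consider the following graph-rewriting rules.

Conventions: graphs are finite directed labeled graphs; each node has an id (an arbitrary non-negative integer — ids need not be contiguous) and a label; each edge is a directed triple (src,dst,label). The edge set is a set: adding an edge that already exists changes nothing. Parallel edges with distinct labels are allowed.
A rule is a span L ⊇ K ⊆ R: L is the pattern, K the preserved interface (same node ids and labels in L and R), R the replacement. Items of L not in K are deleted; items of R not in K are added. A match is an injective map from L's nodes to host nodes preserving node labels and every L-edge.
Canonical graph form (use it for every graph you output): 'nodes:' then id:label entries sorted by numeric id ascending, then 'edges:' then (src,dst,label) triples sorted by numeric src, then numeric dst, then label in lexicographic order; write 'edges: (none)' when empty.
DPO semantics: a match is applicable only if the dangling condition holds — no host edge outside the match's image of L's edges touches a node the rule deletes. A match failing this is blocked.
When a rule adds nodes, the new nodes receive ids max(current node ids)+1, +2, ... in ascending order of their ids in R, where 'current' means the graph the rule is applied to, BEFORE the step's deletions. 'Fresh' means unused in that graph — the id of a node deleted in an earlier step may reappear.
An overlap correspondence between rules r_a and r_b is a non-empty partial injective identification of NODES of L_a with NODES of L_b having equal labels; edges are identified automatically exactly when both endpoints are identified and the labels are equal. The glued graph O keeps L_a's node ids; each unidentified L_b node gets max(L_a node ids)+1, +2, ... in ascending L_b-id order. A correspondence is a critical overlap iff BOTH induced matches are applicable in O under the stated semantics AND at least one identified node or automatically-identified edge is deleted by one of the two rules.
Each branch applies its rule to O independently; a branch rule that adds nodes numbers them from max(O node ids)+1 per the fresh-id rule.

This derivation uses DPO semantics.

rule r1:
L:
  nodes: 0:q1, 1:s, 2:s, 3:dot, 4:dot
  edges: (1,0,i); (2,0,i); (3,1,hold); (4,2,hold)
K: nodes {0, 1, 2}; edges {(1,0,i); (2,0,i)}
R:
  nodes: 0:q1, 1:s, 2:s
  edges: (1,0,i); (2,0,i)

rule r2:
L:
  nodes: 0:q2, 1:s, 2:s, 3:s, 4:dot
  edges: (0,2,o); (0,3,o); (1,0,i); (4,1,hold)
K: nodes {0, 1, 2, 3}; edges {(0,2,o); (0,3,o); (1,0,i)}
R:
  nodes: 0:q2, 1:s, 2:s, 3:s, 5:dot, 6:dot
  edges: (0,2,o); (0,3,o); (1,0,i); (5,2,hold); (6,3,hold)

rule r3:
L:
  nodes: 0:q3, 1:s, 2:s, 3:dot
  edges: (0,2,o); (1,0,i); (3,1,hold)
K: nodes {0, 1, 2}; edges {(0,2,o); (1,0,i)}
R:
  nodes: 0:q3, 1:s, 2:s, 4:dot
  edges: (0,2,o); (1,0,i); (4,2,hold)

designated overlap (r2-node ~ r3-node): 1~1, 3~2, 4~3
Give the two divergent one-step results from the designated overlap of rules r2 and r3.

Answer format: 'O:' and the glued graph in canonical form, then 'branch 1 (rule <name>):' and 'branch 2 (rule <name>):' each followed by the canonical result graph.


O:
nodes: 0:q2, 1:s, 2:s, 3:s, 4:dot, 5:q3
edges: (0,2,o); (0,3,o); (1,0,i); (1,5,i); (4,1,hold); (5,3,o)
branch 1 (rule r2):
nodes: 0:q2, 1:s, 2:s, 3:s, 5:q3, 6:dot, 7:dot
edges: (0,2,o); (0,3,o); (1,0,i); (1,5,i); (5,3,o); (6,2,hold); (7,3,hold)
branch 2 (rule r3):
nodes: 0:q2, 1:s, 2:s, 3:s, 5:q3, 6:dot
edges: (0,2,o); (0,3,o); (1,0,i); (1,5,i); (5,3,o); (6,3,hold)


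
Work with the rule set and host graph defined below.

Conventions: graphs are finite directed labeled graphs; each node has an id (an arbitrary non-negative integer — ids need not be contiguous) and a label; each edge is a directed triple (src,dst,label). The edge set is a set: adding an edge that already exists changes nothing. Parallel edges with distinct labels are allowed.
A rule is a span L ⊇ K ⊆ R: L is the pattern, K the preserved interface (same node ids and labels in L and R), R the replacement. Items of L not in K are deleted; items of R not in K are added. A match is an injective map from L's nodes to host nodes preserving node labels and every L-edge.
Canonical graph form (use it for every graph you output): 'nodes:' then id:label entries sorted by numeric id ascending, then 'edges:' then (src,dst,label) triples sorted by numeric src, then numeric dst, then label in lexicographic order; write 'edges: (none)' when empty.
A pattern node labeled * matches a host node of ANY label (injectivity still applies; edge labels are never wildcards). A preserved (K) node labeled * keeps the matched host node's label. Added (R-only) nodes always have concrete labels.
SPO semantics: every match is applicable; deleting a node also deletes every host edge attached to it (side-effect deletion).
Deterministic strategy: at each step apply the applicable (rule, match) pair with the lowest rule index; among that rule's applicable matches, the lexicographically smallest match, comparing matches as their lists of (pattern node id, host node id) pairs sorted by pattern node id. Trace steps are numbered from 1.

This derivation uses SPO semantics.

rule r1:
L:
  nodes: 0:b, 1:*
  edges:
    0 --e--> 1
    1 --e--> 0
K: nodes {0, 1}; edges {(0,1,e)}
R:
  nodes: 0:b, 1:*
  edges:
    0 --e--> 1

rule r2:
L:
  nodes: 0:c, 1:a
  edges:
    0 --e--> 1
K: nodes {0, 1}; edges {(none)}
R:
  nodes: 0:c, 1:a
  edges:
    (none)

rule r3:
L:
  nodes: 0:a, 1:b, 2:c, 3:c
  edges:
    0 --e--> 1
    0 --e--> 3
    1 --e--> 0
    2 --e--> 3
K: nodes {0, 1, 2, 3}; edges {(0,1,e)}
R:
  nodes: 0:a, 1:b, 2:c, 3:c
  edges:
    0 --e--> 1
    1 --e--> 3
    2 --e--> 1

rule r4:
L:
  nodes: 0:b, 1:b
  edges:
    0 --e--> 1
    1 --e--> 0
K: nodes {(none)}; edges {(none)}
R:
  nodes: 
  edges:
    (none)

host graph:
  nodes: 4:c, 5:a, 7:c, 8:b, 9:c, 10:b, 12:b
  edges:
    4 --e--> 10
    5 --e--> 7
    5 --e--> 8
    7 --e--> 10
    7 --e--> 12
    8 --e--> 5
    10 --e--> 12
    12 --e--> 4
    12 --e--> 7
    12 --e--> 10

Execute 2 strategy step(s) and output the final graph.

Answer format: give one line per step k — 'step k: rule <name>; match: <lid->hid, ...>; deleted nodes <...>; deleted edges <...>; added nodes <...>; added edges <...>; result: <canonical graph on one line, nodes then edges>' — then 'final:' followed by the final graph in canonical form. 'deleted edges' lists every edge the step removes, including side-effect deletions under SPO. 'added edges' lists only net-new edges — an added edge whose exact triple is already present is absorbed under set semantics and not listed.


step 1: rule r1; match: 0->8, 1->5; deleted nodes (none); deleted edges (5,8,e); added nodes (none); added edges (none); result: nodes: 4:c, 5:a, 7:c, 8:b, 9:c, 10:b, 12:b edges: (4,10,e); (5,7,e); (7,10,e); (7,12,e); (8,5,e); (10,12,e); (12,4,e); (12,7,e); (12,10,e)
step 2: rule r1; match: 0->10, 1->12; deleted nodes (none); deleted edges (12,10,e); added nodes (none); added edges (none); result: nodes: 4:c, 5:a, 7:c, 8:b, 9:c, 10:b, 12:b edges: (4,10,e); (5,7,e); (7,10,e); (7,12,e); (8,5,e); (10,12,e); (12,4,e); (12,7,e)
final:
nodes: 4:c, 5:a, 7:c, 8:b, 9:c, 10:b, 12:b
edges: (4,10,e); (5,7,e); (7,10,e); (7,12,e); (8,5,e); (10,12,e); (12,4,e); (12,7,e)


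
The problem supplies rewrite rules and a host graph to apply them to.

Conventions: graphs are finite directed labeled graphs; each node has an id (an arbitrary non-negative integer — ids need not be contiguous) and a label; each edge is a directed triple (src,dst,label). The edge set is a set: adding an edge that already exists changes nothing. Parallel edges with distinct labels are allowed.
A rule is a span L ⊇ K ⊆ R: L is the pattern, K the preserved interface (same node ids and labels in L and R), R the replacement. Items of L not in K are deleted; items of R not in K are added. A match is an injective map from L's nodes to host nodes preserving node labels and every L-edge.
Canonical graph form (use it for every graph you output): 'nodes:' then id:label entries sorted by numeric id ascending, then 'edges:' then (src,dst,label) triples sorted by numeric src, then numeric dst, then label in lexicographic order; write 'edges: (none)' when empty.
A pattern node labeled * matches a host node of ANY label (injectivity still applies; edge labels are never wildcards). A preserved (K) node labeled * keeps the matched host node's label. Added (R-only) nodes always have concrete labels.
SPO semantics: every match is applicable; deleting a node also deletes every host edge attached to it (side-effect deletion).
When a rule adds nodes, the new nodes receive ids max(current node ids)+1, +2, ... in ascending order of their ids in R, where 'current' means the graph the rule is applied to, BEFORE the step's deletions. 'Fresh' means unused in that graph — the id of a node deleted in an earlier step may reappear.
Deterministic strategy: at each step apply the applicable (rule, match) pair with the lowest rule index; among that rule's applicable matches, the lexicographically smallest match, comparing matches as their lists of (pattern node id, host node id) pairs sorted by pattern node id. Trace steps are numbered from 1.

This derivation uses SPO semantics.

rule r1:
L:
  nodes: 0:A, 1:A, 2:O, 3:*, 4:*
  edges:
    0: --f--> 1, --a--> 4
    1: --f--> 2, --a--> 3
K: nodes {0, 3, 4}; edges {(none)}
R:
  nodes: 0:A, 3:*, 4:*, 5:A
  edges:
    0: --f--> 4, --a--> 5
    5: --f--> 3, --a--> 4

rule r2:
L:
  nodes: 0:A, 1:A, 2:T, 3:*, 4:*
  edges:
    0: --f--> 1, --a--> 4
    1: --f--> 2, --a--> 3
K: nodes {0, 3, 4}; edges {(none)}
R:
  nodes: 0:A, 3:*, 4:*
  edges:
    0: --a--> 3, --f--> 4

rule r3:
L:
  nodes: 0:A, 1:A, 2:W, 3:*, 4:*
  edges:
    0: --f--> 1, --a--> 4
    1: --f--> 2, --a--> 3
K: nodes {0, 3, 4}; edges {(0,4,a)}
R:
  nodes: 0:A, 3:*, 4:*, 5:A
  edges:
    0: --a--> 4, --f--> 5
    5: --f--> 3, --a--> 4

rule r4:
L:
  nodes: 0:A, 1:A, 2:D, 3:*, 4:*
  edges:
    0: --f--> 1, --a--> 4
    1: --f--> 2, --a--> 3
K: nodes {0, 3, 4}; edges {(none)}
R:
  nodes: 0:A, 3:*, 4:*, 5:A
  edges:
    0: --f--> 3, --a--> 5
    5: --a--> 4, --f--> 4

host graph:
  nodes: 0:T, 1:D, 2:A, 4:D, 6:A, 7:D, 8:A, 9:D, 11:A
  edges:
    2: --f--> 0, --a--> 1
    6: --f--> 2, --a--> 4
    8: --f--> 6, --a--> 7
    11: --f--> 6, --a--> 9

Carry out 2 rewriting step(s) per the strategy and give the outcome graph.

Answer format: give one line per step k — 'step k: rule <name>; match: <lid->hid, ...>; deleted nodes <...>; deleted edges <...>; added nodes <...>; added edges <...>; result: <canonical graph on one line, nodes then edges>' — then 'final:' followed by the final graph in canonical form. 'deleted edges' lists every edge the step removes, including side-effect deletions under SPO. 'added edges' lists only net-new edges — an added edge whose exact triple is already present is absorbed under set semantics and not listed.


step 1: rule r2; match: 0->6, 1->2, 2->0, 3->1, 4->4; deleted nodes 0, 2; deleted edges (2,0,f); (2,1,a); (6,2,f); (6,4,a); added nodes (none); added edges (6,1,a); (6,4,f); result: nodes: 1:D, 4:D, 6:A, 7:D, 8:A, 9:D, 11:A edges: (6,1,a); (6,4,f); (8,6,f); (8,7,a); (11,6,f); (11,9,a)
step 2: rule r4; match: 0->8, 1->6, 2->4, 3->1, 4->7; deleted nodes 4, 6; deleted edges (6,1,a); (6,4,f); (8,6,f); (8,7,a); (11,6,f); added nodes 12; added edges (8,1,f); (8,12,a); (12,7,a); (12,7,f); result: nodes: 1:D, 7:D, 8:A, 9:D, 11:A, 12:A edges: (8,1,f); (8,12,a); (11,9,a); (12,7,a); (12,7,f)
final:
nodes: 1:D, 7:D, 8:A, 9:D, 11:A, 12:A
edges: (8,1,f); (8,12,a); (11,9,a); (12,7,a); (12,7,f)


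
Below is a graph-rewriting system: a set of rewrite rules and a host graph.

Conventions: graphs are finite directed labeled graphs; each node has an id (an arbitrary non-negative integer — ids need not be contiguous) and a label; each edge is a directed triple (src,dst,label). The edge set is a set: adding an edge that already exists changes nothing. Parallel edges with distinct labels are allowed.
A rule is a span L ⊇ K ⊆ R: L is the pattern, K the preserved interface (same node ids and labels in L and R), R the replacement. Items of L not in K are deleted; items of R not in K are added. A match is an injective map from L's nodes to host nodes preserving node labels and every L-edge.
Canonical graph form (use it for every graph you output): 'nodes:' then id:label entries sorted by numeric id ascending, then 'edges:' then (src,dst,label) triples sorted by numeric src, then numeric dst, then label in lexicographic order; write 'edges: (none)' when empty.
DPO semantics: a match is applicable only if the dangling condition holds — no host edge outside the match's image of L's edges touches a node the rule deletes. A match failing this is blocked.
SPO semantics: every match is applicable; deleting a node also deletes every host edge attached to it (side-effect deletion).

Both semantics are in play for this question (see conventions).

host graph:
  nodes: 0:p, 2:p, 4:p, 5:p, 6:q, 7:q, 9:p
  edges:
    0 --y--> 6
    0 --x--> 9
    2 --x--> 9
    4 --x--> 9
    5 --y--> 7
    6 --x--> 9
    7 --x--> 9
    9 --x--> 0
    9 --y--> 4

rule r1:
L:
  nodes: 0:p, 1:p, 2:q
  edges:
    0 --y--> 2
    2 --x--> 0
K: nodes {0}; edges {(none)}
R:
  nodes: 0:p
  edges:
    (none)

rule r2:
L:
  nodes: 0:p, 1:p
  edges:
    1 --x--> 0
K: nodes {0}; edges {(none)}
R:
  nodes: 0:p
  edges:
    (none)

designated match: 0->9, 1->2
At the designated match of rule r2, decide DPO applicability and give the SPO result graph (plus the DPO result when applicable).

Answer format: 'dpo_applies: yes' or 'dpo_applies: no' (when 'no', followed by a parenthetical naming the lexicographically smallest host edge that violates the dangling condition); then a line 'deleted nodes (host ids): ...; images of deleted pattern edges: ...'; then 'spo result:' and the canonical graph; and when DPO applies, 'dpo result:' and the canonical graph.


dpo_applies: yes
deleted nodes (host ids): 2; images of deleted pattern edges: (2,9,x)
spo result:
nodes: 0:p, 4:p, 5:p, 6:q, 7:q, 9:p
edges: (0,6,y); (0,9,x); (4,9,x); (5,7,y); (6,9,x); (7,9,x); (9,0,x); (9,4,y)
dpo result:
nodes: 0:p, 4:p, 5:p, 6:q, 7:q, 9:p
edges: (0,6,y); (0,9,x); (4,9,x); (5,7,y); (6,9,x); (7,9,x); (9,0,x); (9,4,y)


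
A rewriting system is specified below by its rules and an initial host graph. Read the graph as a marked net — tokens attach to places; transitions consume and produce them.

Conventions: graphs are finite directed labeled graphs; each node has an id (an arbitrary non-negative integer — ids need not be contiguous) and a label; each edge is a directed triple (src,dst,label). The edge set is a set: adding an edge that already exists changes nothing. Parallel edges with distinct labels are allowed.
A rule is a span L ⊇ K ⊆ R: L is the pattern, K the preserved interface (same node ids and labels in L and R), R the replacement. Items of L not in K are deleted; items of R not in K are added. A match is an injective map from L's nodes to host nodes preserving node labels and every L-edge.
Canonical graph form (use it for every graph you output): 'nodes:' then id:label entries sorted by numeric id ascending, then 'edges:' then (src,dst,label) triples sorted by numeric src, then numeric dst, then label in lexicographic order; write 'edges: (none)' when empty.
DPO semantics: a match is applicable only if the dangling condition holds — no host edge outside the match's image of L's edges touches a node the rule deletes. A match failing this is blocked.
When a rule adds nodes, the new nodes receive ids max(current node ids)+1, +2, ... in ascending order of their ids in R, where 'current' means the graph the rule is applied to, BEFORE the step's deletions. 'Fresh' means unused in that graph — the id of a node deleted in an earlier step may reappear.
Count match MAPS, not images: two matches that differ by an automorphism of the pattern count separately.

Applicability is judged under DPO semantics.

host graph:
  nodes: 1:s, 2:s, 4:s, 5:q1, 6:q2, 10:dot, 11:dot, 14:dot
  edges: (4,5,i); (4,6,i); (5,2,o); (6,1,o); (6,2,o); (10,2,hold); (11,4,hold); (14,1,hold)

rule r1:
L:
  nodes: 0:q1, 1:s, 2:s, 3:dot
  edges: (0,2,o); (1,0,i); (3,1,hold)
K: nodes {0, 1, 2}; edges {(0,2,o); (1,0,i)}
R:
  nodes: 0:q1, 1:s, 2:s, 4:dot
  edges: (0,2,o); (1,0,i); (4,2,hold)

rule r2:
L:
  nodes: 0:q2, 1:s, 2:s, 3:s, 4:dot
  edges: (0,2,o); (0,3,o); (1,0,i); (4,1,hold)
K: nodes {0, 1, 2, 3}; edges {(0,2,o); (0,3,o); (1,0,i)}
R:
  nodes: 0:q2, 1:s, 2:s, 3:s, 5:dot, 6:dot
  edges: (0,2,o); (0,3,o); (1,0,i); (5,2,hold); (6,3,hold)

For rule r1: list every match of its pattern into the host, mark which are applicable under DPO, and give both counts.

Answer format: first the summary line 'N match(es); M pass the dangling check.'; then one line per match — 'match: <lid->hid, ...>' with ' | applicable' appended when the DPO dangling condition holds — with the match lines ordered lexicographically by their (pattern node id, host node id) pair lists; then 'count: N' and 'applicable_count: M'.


1 match(es); 1 pass the dangling check.
match: 0->5, 1->4, 2->2, 3->11 | applicable
count: 1
applicable_count: 1


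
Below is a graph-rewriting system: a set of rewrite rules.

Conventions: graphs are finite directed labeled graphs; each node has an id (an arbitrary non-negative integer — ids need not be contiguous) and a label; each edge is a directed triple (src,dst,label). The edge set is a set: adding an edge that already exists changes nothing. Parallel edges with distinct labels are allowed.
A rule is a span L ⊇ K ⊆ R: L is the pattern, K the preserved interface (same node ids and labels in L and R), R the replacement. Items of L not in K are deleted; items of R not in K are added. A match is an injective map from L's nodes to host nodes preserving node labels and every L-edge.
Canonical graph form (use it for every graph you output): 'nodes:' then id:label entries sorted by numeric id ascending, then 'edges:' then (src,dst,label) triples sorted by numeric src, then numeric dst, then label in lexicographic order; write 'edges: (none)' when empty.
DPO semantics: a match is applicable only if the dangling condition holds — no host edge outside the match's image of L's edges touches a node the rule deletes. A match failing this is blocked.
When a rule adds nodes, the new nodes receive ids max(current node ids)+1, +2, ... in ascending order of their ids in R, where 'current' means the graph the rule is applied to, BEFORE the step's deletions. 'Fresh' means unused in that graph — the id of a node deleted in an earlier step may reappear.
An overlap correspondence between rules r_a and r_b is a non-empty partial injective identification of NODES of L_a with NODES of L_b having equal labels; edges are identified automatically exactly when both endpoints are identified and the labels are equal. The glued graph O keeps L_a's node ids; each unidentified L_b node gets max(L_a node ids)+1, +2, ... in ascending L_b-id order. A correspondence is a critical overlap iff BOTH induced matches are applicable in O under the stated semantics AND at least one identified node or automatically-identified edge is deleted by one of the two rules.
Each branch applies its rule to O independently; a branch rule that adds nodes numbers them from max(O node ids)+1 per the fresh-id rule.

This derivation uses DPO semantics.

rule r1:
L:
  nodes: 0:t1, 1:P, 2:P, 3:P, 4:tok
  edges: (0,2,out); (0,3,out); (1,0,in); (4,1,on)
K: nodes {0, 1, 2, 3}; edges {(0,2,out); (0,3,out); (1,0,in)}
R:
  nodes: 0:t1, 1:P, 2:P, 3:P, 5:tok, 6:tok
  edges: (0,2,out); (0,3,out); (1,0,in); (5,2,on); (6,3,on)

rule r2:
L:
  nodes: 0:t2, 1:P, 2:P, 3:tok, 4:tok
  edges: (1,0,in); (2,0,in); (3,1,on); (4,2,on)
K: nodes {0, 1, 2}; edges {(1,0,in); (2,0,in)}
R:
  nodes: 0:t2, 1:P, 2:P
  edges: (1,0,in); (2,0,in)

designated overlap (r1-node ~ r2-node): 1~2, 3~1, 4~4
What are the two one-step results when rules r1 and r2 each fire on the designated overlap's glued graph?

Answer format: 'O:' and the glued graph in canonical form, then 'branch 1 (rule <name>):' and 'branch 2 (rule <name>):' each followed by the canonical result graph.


O:
nodes: 0:t1, 1:P, 2:P, 3:P, 4:tok, 5:t2, 6:tok
edges: (0,2,out); (0,3,out); (1,0,in); (1,5,in); (3,5,in); (4,1,on); (6,3,on)
branch 1 (rule r1):
nodes: 0:t1, 1:P, 2:P, 3:P, 5:t2, 6:tok, 7:tok, 8:tok
edges: (0,2,out); (0,3,out); (1,0,in); (1,5,in); (3,5,in); (6,3,on); (7,2,on); (8,3,on)
branch 2 (rule r2):
nodes: 0:t1, 1:P, 2:P, 3:P, 5:t2
edges: (0,2,out); (0,3,out); (1,0,in); (1,5,in); (3,5,in)


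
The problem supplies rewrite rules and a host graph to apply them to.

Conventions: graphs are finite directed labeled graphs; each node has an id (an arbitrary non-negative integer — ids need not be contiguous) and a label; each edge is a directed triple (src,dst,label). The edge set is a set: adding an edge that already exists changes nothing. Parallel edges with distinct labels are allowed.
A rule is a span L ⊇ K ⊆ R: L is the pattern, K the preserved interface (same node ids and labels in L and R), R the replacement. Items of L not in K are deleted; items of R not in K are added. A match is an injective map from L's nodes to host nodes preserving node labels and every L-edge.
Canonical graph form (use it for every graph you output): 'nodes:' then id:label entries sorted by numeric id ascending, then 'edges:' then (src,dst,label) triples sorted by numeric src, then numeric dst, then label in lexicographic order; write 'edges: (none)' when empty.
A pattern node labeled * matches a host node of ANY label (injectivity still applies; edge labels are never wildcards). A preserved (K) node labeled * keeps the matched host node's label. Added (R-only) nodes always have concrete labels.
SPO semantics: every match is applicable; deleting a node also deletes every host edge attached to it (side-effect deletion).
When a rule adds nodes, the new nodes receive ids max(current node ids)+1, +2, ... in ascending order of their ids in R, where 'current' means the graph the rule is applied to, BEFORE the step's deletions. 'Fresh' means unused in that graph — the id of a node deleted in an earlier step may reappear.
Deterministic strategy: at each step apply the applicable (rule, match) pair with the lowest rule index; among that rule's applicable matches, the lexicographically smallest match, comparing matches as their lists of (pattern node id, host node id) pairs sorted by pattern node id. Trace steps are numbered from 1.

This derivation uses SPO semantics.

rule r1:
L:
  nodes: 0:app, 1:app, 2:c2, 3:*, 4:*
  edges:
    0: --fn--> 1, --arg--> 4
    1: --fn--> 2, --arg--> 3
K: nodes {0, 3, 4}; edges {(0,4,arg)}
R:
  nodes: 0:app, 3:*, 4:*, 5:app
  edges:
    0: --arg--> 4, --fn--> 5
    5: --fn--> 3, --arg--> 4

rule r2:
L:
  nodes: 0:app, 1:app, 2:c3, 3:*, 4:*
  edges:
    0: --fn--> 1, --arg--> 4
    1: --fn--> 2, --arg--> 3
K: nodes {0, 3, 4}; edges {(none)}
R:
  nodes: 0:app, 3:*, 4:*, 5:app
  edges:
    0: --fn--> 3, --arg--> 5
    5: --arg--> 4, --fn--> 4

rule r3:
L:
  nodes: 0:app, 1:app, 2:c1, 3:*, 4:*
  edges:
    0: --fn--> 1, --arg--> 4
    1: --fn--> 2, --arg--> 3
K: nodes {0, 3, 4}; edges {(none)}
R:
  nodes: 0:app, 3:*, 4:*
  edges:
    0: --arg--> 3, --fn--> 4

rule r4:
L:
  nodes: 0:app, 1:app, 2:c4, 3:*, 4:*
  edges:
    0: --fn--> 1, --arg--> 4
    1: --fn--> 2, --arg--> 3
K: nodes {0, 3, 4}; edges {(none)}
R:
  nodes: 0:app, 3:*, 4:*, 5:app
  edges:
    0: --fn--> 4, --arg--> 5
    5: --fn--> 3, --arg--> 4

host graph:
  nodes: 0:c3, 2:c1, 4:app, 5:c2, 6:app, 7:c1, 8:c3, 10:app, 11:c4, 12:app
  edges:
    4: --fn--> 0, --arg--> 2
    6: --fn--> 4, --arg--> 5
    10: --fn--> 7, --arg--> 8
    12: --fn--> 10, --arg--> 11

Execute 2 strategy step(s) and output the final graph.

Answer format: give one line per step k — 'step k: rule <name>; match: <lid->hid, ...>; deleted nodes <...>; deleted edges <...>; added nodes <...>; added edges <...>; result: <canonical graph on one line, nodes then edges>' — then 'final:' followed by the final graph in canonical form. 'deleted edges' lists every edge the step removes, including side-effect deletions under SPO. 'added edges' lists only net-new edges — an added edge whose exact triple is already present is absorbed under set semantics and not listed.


step 1: rule r2; match: 0->6, 1->4, 2->0, 3->2, 4->5; deleted nodes 0, 4; deleted edges (4,0,fn); (4,2,arg); (6,4,fn); (6,5,arg); added nodes 13; added edges (6,2,fn); (6,13,arg); (13,5,arg); (13,5,fn); result: nodes: 2:c1, 5:c2, 6:app, 7:c1, 8:c3, 10:app, 11:c4, 12:app, 13:app edges: (6,2,fn); (6,13,arg); (10,7,fn); (10,8,arg); (12,10,fn); (12,11,arg); (13,5,arg); (13,5,fn)
step 2: rule r3; match: 0->12, 1->10, 2->7, 3->8, 4->11; deleted nodes 7, 10; deleted edges (10,7,fn); (10,8,arg); (12,10,fn); (12,11,arg); added nodes (none); added edges (12,8,arg); (12,11,fn); result: nodes: 2:c1, 5:c2, 6:app, 8:c3, 11:c4, 12:app, 13:app edges: (6,2,fn); (6,13,arg); (12,8,arg); (12,11,fn); (13,5,arg); (13,5,fn)
final:
nodes: 2:c1, 5:c2, 6:app, 8:c3, 11:c4, 12:app, 13:app
edges: (6,2,fn); (6,13,arg); (12,8,arg); (12,11,fn); (13,5,arg); (13,5,fn)


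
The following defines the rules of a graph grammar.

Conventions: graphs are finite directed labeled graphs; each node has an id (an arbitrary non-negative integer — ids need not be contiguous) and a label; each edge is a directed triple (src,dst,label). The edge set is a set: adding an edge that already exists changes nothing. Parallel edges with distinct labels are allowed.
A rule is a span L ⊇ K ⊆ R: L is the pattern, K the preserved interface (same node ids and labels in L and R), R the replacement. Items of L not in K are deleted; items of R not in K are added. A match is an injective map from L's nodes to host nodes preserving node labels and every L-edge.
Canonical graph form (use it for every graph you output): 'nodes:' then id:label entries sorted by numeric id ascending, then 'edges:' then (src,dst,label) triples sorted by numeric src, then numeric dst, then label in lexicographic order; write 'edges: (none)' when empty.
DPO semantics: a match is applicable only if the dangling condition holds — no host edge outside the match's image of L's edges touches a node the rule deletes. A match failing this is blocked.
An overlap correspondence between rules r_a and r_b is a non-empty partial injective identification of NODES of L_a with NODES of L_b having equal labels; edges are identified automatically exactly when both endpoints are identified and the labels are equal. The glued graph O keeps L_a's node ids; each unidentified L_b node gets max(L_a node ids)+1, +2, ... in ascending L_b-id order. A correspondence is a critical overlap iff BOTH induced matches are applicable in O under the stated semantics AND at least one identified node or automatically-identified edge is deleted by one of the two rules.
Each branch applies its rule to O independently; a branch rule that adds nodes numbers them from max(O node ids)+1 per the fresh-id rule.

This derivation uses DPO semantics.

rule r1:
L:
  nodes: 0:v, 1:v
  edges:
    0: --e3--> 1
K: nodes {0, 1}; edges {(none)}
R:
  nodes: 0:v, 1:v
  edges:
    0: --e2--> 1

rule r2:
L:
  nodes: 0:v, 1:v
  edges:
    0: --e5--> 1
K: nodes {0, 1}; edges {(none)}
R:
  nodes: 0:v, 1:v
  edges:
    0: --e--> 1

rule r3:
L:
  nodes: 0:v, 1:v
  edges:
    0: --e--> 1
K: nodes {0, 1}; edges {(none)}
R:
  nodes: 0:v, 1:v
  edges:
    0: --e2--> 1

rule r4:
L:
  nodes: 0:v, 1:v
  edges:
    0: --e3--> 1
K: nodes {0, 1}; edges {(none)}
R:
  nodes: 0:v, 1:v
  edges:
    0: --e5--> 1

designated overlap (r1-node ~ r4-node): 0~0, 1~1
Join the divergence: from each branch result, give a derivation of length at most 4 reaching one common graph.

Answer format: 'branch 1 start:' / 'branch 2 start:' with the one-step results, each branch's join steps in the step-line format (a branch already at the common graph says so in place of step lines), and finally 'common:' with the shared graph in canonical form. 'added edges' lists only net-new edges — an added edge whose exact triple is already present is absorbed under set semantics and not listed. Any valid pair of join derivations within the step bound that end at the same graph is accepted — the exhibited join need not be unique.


branch 1 start:
nodes: 0:v, 1:v
edges: (0,1,e2)
branch 2 start:
nodes: 0:v, 1:v
edges: (0,1,e5)
branch 1: already at the common graph (0 steps)
branch 2 step 1: rule r2; match: 0->0, 1->1; deleted nodes (none); deleted edges (0,1,e5); added nodes (none); added edges (0,1,e); result: nodes: 0:v, 1:v edges: (0,1,e)
branch 2 step 2: rule r3; match: 0->0, 1->1; deleted nodes (none); deleted edges (0,1,e); added nodes (none); added edges (0,1,e2); result: nodes: 0:v, 1:v edges: (0,1,e2)
common:
nodes: 0:v, 1:v
edges: (0,1,e2)


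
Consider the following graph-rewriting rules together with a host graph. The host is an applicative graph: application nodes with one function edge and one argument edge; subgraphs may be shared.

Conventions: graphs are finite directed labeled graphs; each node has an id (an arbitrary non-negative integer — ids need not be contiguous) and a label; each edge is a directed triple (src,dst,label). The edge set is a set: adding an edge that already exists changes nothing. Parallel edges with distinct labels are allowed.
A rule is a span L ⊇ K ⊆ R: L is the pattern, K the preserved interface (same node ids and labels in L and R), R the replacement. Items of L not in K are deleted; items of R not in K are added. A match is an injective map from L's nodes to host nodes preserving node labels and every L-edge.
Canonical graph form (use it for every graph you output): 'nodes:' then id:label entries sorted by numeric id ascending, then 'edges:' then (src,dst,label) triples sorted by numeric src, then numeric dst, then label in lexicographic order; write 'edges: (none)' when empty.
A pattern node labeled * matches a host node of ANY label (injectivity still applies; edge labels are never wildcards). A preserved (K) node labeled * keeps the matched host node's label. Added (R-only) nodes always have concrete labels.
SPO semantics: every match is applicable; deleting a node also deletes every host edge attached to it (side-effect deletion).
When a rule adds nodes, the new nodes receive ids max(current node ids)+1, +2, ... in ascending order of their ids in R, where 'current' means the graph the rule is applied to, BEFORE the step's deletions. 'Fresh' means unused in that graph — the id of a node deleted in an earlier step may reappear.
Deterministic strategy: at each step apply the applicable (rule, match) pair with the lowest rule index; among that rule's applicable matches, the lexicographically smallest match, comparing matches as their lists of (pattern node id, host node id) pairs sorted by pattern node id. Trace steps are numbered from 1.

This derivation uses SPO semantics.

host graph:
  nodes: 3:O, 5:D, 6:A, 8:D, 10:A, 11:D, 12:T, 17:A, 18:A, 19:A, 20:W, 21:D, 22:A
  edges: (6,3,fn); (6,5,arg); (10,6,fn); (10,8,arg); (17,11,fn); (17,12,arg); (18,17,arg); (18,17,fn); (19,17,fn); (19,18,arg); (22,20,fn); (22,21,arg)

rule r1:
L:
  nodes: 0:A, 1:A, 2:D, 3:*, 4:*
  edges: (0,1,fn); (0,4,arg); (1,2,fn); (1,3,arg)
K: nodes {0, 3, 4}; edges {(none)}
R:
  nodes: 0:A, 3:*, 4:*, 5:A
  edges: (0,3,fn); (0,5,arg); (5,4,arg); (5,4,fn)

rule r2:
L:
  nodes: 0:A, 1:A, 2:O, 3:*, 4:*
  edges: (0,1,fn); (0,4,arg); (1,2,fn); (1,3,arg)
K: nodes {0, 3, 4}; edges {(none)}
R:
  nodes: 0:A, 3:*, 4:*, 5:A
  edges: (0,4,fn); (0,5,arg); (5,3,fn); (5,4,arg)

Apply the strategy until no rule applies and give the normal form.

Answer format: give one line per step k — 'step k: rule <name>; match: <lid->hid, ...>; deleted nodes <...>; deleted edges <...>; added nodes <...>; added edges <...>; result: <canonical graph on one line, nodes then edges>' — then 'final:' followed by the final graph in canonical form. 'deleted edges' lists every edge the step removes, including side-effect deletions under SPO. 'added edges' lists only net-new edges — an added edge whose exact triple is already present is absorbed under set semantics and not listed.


step 1: rule r1; match: 0->19, 1->17, 2->11, 3->12, 4->18; deleted nodes 11, 17; deleted edges (17,11,fn); (17,12,arg); (18,17,arg); (18,17,fn); (19,17,fn); (19,18,arg); added nodes 23; added edges (19,12,fn); (19,23,arg); (23,18,arg); (23,18,fn); result: nodes: 3:O, 5:D, 6:A, 8:D, 10:A, 12:T, 18:A, 19:A, 20:W, 21:D, 22:A, 23:A edges: (6,3,fn); (6,5,arg); (10,6,fn); (10,8,arg); (19,12,fn); (19,23,arg); (22,20,fn); (22,21,arg); (23,18,arg); (23,18,fn)
step 2: rule r2; match: 0->10, 1->6, 2->3, 3->5, 4->8; deleted nodes 3, 6; deleted edges (6,3,fn); (6,5,arg); (10,6,fn); (10,8,arg); added nodes 24; added edges (10,8,fn); (10,24,arg); (24,5,fn); (24,8,arg); result: nodes: 5:D, 8:D, 10:A, 12:T, 18:A, 19:A, 20:W, 21:D, 22:A, 23:A, 24:A edges: (10,8,fn); (10,24,arg); (19,12,fn); (19,23,arg); (22,20,fn); (22,21,arg); (23,18,arg); (23,18,fn); (24,5,fn); (24,8,arg)
final:
nodes: 5:D, 8:D, 10:A, 12:T, 18:A, 19:A, 20:W, 21:D, 22:A, 23:A, 24:A
edges: (10,8,fn); (10,24,arg); (19,12,fn); (19,23,arg); (22,20,fn); (22,21,arg); (23,18,arg); (23,18,fn); (24,5,fn); (24,8,arg)
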